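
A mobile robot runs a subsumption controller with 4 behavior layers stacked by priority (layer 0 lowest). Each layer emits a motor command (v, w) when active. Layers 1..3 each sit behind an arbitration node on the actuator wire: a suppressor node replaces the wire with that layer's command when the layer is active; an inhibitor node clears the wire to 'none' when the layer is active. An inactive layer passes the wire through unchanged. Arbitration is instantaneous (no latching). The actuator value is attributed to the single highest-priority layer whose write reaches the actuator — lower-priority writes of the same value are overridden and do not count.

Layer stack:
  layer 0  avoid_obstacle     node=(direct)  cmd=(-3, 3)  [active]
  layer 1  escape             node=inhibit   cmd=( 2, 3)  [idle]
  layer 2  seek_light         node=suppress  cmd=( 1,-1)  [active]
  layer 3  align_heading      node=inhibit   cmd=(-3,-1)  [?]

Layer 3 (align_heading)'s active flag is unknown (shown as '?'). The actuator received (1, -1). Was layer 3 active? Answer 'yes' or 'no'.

no

If layer 3 is active=yes:
  actuator would be none
If layer 3 is active=no:
  actuator would be (1, -1)
Observed (1, -1), so layer 3 was idle.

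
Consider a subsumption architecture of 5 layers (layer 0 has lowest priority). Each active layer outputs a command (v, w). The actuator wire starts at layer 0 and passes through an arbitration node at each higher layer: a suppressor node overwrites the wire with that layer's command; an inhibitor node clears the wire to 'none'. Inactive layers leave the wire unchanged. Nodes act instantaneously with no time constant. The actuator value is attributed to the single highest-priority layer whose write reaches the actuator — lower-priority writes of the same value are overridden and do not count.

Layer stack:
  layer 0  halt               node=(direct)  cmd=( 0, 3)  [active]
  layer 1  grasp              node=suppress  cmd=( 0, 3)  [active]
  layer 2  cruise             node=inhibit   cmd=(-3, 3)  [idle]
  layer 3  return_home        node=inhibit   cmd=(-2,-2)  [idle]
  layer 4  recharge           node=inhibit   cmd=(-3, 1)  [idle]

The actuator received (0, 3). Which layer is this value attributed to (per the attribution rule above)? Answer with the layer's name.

grasp

layer 0 (halt) active — direct: (0, 3)
layer 1 (grasp) active — suppresses: (0, 3)
layer 2 (cruise) idle — unchanged: (0, 3)
layer 3 (return_home) idle — unchanged: (0, 3)
layer 4 (recharge) idle — unchanged: (0, 3)
→ actuator (0, 3)
last writer: layer 1 = grasp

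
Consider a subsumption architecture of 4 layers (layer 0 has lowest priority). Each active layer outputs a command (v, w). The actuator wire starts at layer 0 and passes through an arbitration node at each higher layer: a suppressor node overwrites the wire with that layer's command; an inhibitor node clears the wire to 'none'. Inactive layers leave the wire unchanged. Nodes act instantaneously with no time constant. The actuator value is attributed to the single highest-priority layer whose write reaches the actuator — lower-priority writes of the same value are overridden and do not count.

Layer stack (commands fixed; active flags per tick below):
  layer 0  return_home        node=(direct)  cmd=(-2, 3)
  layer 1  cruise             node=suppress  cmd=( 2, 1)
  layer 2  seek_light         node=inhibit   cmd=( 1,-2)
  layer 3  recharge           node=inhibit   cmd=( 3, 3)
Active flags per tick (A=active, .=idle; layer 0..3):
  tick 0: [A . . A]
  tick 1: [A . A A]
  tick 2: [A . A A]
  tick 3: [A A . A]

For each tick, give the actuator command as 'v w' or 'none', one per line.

none
none
none
none

tick 0:
  L0 return_home: active, feeds wire = (-2, 3)
  L1 cruise: idle → wire stays (-2, 3)
  L2 seek_light: idle → wire stays (-2, 3)
  L3 recharge: active, inhibitor → wire = none
  actuator = none
tick 1:
  L0 return_home: active, feeds wire = (-2, 3)
  L1 cruise: idle → wire stays (-2, 3)
  L2 seek_light: active, inhibitor → wire = none
  L3 recharge: active, inhibitor → wire = none
  actuator = none
tick 2:
  L0 return_home: active, feeds wire = (-2, 3)
  L1 cruise: idle → wire stays (-2, 3)
  L2 seek_light: active, inhibitor → wire = none
  L3 recharge: active, inhibitor → wire = none
  actuator = none
tick 3:
  L0 return_home: active, feeds wire = (-2, 3)
  L1 cruise: active, suppressor → wire = (2, 1)
  L2 seek_light: idle → wire stays (2, 1)
  L3 recharge: active, inhibitor → wire = none
  actuator = none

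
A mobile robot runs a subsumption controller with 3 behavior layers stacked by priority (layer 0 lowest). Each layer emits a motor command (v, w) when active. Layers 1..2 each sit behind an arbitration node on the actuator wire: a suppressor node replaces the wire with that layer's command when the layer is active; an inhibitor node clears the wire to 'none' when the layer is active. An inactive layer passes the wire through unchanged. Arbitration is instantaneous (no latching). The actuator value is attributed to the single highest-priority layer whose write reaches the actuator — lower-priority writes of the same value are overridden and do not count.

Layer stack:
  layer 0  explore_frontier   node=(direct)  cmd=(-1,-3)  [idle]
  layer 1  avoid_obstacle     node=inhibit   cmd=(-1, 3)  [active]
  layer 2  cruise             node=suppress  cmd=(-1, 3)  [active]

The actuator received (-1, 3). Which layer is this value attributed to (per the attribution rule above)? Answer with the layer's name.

cruise

layer 0 (explore_frontier) idle — none
layer 1 (avoid_obstacle) active — inhibits: none
layer 2 (cruise) active — suppresses: (-1, 3)
→ actuator (-1, 3)
last writer: layer 2 = cruise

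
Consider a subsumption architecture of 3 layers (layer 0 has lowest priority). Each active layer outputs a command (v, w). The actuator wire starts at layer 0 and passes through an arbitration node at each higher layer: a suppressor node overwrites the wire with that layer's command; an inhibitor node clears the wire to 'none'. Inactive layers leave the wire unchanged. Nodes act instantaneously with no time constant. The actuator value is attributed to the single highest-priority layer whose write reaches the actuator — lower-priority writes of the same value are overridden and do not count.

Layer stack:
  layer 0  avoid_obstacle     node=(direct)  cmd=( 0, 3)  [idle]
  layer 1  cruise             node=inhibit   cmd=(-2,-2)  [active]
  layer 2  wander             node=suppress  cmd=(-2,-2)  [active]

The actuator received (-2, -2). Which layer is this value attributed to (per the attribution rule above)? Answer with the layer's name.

layer 0 (avoid_obstacle) idle — none
layer 1 (cruise) active — inhibits: none
layer 2 (wander) active — suppresses: (-2, -2)
→ actuator (-2, -2)
last writer: layer 2 = wander

wander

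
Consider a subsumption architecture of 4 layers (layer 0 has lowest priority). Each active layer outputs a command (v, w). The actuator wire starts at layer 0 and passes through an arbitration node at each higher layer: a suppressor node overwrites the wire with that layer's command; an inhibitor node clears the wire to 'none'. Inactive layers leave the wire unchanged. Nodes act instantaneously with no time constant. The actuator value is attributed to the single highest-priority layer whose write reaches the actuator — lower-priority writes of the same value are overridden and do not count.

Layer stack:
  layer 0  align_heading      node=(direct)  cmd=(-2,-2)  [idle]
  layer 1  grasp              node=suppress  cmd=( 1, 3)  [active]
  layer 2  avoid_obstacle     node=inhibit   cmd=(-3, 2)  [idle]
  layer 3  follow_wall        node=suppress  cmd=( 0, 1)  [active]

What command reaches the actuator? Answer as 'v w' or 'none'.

layer 0 (align_heading) idle — none
layer 1 (grasp) active — suppresses: (1, 3)
layer 2 (avoid_obstacle) idle — unchanged: (1, 3)
layer 3 (follow_wall) active — suppresses: (0, 1)
→ actuator (0, 1)

0 1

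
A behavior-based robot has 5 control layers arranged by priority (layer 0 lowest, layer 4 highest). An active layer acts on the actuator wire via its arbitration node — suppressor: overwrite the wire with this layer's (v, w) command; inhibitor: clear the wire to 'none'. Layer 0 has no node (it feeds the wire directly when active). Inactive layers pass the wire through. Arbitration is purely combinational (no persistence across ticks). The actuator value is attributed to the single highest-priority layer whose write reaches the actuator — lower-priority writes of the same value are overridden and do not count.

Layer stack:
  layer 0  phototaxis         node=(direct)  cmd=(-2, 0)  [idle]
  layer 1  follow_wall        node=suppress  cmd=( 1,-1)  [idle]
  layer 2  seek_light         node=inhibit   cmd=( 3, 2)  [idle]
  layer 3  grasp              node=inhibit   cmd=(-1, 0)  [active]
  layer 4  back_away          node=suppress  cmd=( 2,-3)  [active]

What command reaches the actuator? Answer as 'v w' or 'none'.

[0] phototaxis off; wire := none
[1] follow_wall off; pass none
[2] seek_light off; pass none
[3] grasp on (inhibit); wire := none
[4] back_away on (suppress); wire := (2, -3)
output (2, -3)

2 -3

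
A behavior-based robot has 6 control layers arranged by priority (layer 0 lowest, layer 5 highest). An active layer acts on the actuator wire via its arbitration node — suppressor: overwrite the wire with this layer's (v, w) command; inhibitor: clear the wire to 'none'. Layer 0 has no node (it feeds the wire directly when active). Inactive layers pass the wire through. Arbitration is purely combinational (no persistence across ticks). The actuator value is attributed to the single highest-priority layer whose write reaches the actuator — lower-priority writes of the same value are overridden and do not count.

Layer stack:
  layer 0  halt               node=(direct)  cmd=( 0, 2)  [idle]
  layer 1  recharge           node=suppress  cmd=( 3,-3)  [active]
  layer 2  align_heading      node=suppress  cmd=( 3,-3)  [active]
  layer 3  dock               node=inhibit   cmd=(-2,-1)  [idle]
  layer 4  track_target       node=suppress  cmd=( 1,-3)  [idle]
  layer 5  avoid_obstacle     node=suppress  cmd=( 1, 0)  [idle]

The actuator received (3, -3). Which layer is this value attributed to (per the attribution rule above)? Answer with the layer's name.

align_heading

layer 0 (halt) idle — none
layer 1 (recharge) active — suppresses: (3, -3)
layer 2 (align_heading) active — suppresses: (3, -3)
layer 3 (dock) idle — unchanged: (3, -3)
layer 4 (track_target) idle — unchanged: (3, -3)
layer 5 (avoid_obstacle) idle — unchanged: (3, -3)
→ actuator (3, -3)
last writer: layer 2 = align_heading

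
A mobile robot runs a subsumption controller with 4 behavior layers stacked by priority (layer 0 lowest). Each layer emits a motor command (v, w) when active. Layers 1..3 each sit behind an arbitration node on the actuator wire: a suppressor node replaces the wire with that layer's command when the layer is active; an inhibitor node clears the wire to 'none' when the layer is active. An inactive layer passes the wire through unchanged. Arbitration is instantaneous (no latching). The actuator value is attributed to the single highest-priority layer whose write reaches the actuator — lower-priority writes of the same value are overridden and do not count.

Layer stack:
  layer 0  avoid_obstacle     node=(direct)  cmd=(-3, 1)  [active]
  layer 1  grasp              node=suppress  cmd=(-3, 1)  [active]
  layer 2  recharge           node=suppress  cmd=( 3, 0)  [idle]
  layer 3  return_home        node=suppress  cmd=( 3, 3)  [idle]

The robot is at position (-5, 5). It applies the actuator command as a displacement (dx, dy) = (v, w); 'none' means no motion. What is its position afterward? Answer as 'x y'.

-8 6

[0] avoid_obstacle on; wire := (-3, 1)
[1] grasp on (suppress); wire := (-3, 1)
[2] recharge off; pass (-3, 1)
[3] return_home off; pass (-3, 1)
output (-3, 1)
position: (-5, 5) + (-3, 1) = (-8, 6)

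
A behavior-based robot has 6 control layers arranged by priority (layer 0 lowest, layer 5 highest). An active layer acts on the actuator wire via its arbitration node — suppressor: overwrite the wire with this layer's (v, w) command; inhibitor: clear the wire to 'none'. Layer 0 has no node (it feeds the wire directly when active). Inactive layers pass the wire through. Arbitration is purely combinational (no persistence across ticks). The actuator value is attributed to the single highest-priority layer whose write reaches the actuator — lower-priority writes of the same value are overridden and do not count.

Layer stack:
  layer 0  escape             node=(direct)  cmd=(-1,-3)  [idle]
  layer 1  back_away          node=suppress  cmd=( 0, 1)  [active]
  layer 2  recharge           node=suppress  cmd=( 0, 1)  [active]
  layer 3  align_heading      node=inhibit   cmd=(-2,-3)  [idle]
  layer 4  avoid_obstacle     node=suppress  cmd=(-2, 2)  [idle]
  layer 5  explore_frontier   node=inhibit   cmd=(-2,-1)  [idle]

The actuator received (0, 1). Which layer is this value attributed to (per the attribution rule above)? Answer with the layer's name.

recharge

[0] escape off; wire := none
[1] back_away on (suppress); wire := (0, 1)
[2] recharge on (suppress); wire := (0, 1)
[3] align_heading off; pass (0, 1)
[4] avoid_obstacle off; pass (0, 1)
[5] explore_frontier off; pass (0, 1)
output (0, 1)
last writer: layer 2 = recharge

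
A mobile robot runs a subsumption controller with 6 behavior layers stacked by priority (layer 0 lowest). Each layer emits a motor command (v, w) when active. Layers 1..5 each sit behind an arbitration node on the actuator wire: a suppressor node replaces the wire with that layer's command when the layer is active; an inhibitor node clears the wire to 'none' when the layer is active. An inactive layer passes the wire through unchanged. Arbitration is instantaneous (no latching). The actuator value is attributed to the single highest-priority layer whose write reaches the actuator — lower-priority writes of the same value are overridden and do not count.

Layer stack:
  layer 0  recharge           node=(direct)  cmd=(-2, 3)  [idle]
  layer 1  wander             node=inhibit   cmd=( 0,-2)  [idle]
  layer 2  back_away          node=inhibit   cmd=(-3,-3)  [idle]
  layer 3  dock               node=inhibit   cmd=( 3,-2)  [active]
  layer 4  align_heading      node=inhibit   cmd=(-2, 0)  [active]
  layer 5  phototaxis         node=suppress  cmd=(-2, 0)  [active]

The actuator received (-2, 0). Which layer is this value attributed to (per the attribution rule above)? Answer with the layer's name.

phototaxis

[0] recharge off; wire := none
[1] wander off; pass none
[2] back_away off; pass none
[3] dock on (inhibit); wire := none
[4] align_heading on (inhibit); wire := none
[5] phototaxis on (suppress); wire := (-2, 0)
output (-2, 0)
last writer: layer 5 = phototaxis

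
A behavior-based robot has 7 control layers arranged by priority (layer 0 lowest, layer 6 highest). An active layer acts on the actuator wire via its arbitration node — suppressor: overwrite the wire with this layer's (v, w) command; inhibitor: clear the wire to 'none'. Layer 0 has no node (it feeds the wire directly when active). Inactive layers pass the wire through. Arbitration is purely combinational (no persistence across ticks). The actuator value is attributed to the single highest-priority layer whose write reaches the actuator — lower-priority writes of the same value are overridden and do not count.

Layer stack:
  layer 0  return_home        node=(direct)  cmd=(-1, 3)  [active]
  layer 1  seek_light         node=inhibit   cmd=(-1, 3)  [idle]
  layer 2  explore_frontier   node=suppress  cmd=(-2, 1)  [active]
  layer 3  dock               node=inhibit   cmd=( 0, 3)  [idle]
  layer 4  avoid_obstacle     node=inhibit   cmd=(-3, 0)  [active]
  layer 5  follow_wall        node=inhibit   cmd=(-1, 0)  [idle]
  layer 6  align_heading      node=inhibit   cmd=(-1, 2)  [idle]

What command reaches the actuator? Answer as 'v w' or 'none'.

none

[0] return_home on; wire := (-1, 3)
[1] seek_light off; pass (-1, 3)
[2] explore_frontier on (suppress); wire := (-2, 1)
[3] dock off; pass (-2, 1)
[4] avoid_obstacle on (inhibit); wire := none
[5] follow_wall off; pass none
[6] align_heading off; pass none
output none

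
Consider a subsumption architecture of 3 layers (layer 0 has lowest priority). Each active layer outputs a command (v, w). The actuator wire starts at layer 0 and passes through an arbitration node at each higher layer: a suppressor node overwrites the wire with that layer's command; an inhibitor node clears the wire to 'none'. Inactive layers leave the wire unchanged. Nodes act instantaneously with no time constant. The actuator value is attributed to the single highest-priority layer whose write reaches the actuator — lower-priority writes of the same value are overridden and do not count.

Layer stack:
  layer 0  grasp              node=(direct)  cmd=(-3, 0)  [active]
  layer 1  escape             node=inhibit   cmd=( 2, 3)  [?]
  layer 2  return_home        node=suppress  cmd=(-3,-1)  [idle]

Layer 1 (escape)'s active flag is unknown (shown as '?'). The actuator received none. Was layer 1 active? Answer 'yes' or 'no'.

yes

If layer 1 is active=yes:
  actuator would be none
If layer 1 is active=no:
  actuator would be (-3, 0)
Observed none, so layer 1 was active.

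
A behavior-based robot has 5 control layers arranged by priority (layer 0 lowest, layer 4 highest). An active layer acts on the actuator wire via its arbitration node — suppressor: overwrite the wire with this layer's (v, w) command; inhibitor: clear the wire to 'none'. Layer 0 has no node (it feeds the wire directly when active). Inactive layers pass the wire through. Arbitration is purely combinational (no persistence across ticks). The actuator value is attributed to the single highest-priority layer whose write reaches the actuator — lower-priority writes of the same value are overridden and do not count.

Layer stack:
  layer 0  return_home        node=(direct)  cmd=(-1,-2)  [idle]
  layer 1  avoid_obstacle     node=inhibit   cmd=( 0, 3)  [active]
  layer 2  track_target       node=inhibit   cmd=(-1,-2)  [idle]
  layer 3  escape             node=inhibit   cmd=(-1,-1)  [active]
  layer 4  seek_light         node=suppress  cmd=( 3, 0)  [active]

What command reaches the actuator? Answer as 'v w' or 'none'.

3 0

L0 return_home: idle → wire = none
L1 avoid_obstacle: active, inhibitor → wire = none
L2 track_target: idle → wire stays none
L3 escape: active, inhibitor → wire = none
L4 seek_light: active, suppressor → wire = (3, 0)
actuator = (3, 0)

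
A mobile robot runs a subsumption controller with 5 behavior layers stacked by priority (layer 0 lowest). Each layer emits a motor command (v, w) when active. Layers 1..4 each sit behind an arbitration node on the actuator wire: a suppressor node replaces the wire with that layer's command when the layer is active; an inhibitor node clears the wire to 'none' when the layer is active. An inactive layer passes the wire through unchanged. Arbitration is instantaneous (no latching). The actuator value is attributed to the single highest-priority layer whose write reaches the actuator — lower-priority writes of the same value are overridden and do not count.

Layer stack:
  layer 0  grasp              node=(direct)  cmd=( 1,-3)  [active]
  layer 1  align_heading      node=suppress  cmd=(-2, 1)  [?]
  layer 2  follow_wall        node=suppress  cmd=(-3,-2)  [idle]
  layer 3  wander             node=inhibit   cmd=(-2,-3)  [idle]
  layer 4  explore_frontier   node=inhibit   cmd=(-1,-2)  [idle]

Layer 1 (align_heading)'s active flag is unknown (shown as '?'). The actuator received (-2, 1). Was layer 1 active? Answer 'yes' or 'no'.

yes

If layer 1 is active=yes:
  actuator would be (-2, 1)
If layer 1 is active=no:
  actuator would be (1, -3)
Observed (-2, 1), so layer 1 was active.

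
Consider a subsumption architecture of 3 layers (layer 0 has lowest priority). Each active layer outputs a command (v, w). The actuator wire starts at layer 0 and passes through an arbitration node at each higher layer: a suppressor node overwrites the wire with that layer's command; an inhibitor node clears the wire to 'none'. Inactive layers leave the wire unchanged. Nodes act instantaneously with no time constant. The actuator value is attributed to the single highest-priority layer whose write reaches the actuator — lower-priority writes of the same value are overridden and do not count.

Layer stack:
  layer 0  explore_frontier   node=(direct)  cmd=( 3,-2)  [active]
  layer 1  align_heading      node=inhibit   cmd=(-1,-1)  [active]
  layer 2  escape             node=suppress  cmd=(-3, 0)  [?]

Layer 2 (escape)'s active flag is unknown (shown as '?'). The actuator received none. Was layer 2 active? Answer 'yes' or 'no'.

no

If layer 2 is active=yes:
  actuator would be (-3, 0)
If layer 2 is active=no:
  actuator would be none
Observed none, so layer 2 was idle.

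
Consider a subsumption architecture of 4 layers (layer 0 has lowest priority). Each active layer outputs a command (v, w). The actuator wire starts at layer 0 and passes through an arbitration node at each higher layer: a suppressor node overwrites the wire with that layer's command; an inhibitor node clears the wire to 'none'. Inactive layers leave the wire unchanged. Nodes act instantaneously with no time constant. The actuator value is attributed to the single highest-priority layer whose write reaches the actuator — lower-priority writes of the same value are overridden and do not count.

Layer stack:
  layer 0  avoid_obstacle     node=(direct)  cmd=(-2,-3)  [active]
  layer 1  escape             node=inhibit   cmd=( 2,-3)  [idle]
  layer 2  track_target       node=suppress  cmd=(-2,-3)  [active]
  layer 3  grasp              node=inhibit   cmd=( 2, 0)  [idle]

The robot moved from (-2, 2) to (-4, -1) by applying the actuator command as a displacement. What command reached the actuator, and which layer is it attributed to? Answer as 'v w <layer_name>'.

displacement = (-4, -1) − (-2, 2) = (-2, -3)
[0] avoid_obstacle on; wire := (-2, -3)
[1] escape off; pass (-2, -3)
[2] track_target on (suppress); wire := (-2, -3)
[3] grasp off; pass (-2, -3)
output (-2, -3) — from layer 2 (track_target)

-2 -3 track_target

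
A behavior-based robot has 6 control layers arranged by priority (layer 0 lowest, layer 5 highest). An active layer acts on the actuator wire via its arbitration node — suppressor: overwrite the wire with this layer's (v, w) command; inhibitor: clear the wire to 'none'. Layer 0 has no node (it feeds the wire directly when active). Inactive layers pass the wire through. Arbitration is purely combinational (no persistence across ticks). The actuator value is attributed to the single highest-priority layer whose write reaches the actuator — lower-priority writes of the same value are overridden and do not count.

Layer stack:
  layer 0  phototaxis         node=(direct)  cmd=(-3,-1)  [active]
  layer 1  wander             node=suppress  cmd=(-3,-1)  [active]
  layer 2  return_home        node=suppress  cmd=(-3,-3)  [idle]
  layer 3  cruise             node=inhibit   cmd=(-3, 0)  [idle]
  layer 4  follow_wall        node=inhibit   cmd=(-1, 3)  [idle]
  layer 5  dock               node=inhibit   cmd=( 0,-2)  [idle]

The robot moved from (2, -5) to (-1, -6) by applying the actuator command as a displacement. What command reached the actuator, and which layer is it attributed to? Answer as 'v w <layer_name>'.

-3 -1 wander

displacement = (-1, -6) − (2, -5) = (-3, -1)
[0] phototaxis on; wire := (-3, -1)
[1] wander on (suppress); wire := (-3, -1)
[2] return_home off; pass (-3, -1)
[3] cruise off; pass (-3, -1)
[4] follow_wall off; pass (-3, -1)
[5] dock off; pass (-3, -1)
output (-3, -1) — from layer 1 (wander)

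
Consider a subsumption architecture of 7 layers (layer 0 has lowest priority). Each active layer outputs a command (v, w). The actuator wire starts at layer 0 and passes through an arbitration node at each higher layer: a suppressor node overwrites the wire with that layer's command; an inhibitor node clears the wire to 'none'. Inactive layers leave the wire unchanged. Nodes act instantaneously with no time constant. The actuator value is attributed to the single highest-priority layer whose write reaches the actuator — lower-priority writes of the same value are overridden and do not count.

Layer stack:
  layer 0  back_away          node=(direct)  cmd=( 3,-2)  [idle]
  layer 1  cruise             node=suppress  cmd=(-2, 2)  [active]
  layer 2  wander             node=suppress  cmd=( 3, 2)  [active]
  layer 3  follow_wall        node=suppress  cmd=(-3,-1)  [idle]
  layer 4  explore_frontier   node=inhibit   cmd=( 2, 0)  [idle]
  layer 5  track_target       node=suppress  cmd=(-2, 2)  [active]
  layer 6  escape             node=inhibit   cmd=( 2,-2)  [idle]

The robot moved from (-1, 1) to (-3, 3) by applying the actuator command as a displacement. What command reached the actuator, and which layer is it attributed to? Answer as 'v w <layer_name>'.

displacement = (-3, 3) − (-1, 1) = (-2, 2)
layer 0 (back_away) idle — none
layer 1 (cruise) active — suppresses: (-2, 2)
layer 2 (wander) active — suppresses: (3, 2)
layer 3 (follow_wall) idle — unchanged: (3, 2)
layer 4 (explore_frontier) idle — unchanged: (3, 2)
layer 5 (track_target) active — suppresses: (-2, 2)
layer 6 (escape) idle — unchanged: (-2, 2)
→ actuator (-2, 2) — from layer 5 (track_target)

-2 2 track_target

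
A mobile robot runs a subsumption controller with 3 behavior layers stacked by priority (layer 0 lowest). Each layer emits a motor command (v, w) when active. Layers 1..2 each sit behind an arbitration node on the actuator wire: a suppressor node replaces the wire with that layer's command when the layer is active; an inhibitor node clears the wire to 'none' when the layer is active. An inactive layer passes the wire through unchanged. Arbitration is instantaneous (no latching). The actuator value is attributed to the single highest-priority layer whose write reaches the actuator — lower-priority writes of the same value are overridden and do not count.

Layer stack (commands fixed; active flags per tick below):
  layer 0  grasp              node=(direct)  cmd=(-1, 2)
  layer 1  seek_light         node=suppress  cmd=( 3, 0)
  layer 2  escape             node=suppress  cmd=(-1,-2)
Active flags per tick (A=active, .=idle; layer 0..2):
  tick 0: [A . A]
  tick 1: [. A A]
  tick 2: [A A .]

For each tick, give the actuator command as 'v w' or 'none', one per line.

-1 -2
-1 -2
3 0

tick 0:
  [0] grasp on; wire := (-1, 2)
  [1] seek_light off; pass (-1, 2)
  [2] escape on (suppress); wire := (-1, -2)
  output (-1, -2)
tick 1:
  [0] grasp off; wire := none
  [1] seek_light on (suppress); wire := (3, 0)
  [2] escape on (suppress); wire := (-1, -2)
  output (-1, -2)
tick 2:
  [0] grasp on; wire := (-1, 2)
  [1] seek_light on (suppress); wire := (3, 0)
  [2] escape off; pass (3, 0)
  output (3, 0)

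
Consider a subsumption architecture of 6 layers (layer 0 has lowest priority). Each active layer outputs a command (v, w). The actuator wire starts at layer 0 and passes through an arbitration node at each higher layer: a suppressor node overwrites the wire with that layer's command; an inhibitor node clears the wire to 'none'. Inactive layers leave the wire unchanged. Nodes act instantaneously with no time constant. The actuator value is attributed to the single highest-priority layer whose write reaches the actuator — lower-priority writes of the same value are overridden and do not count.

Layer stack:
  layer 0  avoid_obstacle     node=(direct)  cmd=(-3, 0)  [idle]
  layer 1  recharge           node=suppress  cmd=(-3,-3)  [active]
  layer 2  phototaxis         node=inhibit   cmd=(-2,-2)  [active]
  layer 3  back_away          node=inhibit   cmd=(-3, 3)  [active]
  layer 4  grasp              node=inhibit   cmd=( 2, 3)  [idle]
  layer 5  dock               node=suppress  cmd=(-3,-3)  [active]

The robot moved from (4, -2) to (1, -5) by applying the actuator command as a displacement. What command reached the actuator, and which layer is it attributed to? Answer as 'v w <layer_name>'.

-3 -3 dock

displacement = (1, -5) − (4, -2) = (-3, -3)
[0] avoid_obstacle off; wire := none
[1] recharge on (suppress); wire := (-3, -3)
[2] phototaxis on (inhibit); wire := none
[3] back_away on (inhibit); wire := none
[4] grasp off; pass none
[5] dock on (suppress); wire := (-3, -3)
output (-3, -3) — from layer 5 (dock)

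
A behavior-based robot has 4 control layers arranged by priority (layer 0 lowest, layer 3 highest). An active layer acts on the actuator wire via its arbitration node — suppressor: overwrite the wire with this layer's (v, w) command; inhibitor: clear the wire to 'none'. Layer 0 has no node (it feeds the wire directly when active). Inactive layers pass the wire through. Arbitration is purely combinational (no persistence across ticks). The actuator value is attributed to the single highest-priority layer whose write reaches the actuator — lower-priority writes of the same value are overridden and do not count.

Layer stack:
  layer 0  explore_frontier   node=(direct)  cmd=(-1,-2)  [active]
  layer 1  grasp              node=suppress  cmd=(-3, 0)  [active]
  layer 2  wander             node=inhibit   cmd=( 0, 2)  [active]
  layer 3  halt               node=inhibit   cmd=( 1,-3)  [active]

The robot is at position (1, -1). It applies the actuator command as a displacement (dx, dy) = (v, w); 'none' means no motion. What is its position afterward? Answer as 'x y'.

1 -1

[0] explore_frontier on; wire := (-1, -2)
[1] grasp on (suppress); wire := (-3, 0)
[2] wander on (inhibit); wire := none
[3] halt on (inhibit); wire := none
output none
position: (1, -1) + none = (1, -1)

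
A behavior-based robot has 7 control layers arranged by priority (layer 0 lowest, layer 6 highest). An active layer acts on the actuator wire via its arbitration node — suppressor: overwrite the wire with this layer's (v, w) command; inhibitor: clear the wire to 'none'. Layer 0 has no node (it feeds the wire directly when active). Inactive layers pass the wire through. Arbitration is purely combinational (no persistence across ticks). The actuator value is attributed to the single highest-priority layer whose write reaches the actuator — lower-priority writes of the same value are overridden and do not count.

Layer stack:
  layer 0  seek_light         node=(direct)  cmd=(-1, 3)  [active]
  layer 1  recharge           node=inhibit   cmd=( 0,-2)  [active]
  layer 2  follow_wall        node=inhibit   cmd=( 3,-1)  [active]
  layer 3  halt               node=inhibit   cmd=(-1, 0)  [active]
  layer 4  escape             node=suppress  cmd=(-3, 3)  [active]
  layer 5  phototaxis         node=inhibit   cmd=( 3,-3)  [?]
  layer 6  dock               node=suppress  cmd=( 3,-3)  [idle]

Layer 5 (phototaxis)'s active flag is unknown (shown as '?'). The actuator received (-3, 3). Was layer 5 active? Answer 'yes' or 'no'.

no

If layer 5 is active=yes:
  actuator would be none
If layer 5 is active=no:
  actuator would be (-3, 3)
Observed (-3, 3), so layer 5 was idle.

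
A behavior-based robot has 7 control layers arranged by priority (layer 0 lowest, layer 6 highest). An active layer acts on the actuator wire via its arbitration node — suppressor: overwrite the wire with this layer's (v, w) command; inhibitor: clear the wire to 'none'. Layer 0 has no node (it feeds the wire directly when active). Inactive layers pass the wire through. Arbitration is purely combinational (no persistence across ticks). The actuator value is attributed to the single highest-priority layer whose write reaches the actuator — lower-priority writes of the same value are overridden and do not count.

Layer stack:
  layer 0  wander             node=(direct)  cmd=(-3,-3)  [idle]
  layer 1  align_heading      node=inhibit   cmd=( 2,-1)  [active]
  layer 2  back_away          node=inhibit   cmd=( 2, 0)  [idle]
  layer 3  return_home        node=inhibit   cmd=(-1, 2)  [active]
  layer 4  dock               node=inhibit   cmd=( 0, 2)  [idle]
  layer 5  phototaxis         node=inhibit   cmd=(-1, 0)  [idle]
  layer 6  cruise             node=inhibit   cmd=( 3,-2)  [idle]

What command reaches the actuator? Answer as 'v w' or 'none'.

L0 wander: idle → wire = none
L1 align_heading: active, inhibitor → wire = none
L2 back_away: idle → wire stays none
L3 return_home: active, inhibitor → wire = none
L4 dock: idle → wire stays none
L5 phototaxis: idle → wire stays none
L6 cruise: idle → wire stays none
actuator = none

none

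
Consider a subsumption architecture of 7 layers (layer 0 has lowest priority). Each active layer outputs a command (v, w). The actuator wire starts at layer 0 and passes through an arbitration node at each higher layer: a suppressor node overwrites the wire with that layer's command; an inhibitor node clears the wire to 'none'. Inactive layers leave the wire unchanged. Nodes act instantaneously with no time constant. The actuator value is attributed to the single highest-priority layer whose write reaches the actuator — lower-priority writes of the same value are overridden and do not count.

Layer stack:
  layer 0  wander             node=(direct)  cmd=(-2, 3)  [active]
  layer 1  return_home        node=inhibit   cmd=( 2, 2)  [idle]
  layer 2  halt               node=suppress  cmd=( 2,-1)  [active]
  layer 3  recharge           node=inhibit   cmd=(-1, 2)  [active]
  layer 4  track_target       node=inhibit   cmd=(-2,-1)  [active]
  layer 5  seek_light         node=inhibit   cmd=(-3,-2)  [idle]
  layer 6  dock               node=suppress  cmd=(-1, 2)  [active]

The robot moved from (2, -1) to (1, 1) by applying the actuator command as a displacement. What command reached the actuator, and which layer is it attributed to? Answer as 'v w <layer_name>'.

displacement = (1, 1) − (2, -1) = (-1, 2)
layer 0 (wander) active — direct: (-2, 3)
layer 1 (return_home) idle — unchanged: (-2, 3)
layer 2 (halt) active — suppresses: (2, -1)
layer 3 (recharge) active — inhibits: none
layer 4 (track_target) active — inhibits: none
layer 5 (seek_light) idle — unchanged: none
layer 6 (dock) active — suppresses: (-1, 2)
→ actuator (-1, 2) — from layer 6 (dock)

-1 2 dock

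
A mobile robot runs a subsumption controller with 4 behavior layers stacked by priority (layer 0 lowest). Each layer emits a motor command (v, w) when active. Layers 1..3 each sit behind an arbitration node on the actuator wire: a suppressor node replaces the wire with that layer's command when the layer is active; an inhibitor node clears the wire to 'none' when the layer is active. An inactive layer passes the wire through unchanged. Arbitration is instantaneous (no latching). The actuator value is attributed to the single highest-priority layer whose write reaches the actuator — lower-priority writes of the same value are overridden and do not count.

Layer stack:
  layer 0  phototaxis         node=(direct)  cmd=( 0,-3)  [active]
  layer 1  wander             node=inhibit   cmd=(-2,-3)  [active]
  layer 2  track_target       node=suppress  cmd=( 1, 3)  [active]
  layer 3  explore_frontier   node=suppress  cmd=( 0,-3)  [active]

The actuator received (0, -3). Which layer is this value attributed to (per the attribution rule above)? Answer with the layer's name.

explore_frontier

[0] phototaxis on; wire := (0, -3)
[1] wander on (inhibit); wire := none
[2] track_target on (suppress); wire := (1, 3)
[3] explore_frontier on (suppress); wire := (0, -3)
output (0, -3)
last writer: layer 3 = explore_frontier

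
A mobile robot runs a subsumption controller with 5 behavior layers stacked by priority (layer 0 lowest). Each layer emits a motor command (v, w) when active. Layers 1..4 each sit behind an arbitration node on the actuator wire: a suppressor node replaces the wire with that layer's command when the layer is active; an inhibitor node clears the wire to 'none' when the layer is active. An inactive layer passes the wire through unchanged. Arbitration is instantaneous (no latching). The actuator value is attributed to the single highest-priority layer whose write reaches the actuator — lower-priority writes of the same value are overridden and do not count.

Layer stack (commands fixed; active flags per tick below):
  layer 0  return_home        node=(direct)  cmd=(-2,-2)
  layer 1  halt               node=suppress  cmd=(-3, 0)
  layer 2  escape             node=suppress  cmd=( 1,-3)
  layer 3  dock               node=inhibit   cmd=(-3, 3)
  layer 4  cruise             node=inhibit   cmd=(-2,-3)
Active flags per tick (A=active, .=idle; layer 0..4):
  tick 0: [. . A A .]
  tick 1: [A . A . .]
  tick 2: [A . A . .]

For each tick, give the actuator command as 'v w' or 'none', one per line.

none
1 -3
1 -3

tick 0:
  layer 0 (return_home) idle — none
  layer 1 (halt) idle — unchanged: none
  layer 2 (escape) active — suppresses: (1, -3)
  layer 3 (dock) active — inhibits: none
  layer 4 (cruise) idle — unchanged: none
  → actuator none
tick 1:
  layer 0 (return_home) active — direct: (-2, -2)
  layer 1 (halt) idle — unchanged: (-2, -2)
  layer 2 (escape) active — suppresses: (1, -3)
  layer 3 (dock) idle — unchanged: (1, -3)
  layer 4 (cruise) idle — unchanged: (1, -3)
  → actuator (1, -3)
tick 2:
  layer 0 (return_home) active — direct: (-2, -2)
  layer 1 (halt) idle — unchanged: (-2, -2)
  layer 2 (escape) active — suppresses: (1, -3)
  layer 3 (dock) idle — unchanged: (1, -3)
  layer 4 (cruise) idle — unchanged: (1, -3)
  → actuator (1, -3)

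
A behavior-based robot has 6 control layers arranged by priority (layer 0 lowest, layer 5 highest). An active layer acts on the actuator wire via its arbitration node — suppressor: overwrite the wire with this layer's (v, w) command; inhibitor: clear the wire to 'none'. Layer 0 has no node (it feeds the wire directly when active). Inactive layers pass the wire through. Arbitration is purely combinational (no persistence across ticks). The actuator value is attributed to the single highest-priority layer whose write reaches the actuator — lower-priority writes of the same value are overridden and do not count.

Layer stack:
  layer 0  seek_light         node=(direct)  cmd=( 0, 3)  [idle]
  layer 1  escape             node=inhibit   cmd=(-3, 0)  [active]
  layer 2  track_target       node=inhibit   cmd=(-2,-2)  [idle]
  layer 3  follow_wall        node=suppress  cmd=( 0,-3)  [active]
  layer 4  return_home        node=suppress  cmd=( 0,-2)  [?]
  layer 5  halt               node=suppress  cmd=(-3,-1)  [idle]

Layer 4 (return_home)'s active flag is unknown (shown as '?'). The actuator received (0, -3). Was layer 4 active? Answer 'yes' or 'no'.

If layer 4 is active=yes:
  actuator would be (0, -2)
If layer 4 is active=no:
  actuator would be (0, -3)
Observed (0, -3), so layer 4 was idle.

no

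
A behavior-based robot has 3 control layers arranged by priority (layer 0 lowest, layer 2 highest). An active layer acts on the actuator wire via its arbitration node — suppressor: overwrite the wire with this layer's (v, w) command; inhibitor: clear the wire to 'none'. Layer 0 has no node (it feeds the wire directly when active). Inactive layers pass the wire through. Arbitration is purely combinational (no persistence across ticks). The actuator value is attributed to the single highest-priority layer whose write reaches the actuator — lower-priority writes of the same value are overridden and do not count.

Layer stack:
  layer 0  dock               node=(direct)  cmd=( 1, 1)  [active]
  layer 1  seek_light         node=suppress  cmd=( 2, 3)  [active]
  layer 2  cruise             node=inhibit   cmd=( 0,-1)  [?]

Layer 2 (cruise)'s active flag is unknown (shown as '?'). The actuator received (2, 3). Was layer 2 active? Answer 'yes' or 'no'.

If layer 2 is active=yes:
  actuator would be none
If layer 2 is active=no:
  actuator would be (2, 3)
Observed (2, 3), so layer 2 was idle.

no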